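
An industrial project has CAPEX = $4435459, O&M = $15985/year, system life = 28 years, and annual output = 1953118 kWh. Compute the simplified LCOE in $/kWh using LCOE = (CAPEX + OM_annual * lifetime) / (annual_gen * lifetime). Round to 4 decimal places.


Total cost = CAPEX + OM * lifetime = 4435459 + 15985 * 28 = 4435459 + 447580 = 4883039
Total generation = annual * lifetime = 1953118 * 28 = 54687304 kWh
LCOE = 4883039 / 54687304
LCOE = 0.0893 $/kWh

0.0893


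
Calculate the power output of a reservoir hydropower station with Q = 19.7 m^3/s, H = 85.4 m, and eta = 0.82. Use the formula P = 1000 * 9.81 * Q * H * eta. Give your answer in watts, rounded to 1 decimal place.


Apply the hydropower formula P = rho * g * Q * H * eta
rho * g = 1000 * 9.81 = 9810.0
P = 9810.0 * 19.7 * 85.4 * 0.82
P = 13533401.2 W

13533401.2


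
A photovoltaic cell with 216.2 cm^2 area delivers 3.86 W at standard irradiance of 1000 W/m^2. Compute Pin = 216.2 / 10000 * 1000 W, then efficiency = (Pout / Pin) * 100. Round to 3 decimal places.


First compute the input power:
  Pin = area_cm2 / 10000 * G = 216.2 / 10000 * 1000 = 21.62 W
Then compute efficiency:
  Efficiency = (Pout / Pin) * 100 = (3.86 / 21.62) * 100
  Efficiency = 17.854%

17.854


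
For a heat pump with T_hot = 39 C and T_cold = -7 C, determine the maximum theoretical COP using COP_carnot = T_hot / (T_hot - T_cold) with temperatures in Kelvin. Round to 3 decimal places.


Convert to Kelvin:
  T_hot = 39 + 273.15 = 312.15 K
  T_cold = -7 + 273.15 = 266.15 K
Apply Carnot COP formula:
  COP = T_hot_K / (T_hot_K - T_cold_K) = 312.15 / 46.0
  COP = 6.786

6.786


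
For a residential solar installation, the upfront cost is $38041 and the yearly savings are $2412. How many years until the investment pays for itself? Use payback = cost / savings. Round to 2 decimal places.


Simple payback period = initial cost / annual savings
Payback = 38041 / 2412
Payback = 15.77 years

15.77


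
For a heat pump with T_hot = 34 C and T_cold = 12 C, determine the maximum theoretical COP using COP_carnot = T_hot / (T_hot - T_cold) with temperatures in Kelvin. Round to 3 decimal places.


Convert to Kelvin:
  T_hot = 34 + 273.15 = 307.15 K
  T_cold = 12 + 273.15 = 285.15 K
Apply Carnot COP formula:
  COP = T_hot_K / (T_hot_K - T_cold_K) = 307.15 / 22.0
  COP = 13.961

13.961


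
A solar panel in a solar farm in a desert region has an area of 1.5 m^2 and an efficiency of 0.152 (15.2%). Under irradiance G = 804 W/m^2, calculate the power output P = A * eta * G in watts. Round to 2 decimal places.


Use the solar power formula P = A * eta * G.
Given: A = 1.5 m^2, eta = 0.152, G = 804 W/m^2
P = 1.5 * 0.152 * 804
P = 183.31 W

183.31


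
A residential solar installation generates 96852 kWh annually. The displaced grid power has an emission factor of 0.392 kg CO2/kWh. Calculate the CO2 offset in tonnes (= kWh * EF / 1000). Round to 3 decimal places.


CO2 offset in kg = generation * emission_factor
CO2 offset = 96852 * 0.392 = 37965.98 kg
Convert to tonnes:
  CO2 offset = 37965.98 / 1000 = 37.966 tonnes

37.966


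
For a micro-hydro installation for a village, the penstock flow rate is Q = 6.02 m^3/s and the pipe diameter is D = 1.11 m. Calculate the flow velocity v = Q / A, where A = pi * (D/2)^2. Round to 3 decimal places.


Compute pipe cross-sectional area:
  A = pi * (D/2)^2 = pi * (1.11/2)^2 = 0.9677 m^2
Calculate velocity:
  v = Q / A = 6.02 / 0.9677
  v = 6.221 m/s

6.221


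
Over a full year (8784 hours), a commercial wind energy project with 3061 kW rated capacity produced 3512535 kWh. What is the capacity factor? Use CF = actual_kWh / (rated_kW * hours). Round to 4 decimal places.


Capacity factor = actual output / maximum possible output
Maximum possible = rated * hours = 3061 * 8784 = 26887824 kWh
CF = 3512535 / 26887824
CF = 0.1306

0.1306


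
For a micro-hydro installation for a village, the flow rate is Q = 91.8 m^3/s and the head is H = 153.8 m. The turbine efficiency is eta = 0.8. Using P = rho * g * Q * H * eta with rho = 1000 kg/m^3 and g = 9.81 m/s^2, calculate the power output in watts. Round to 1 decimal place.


Apply the hydropower formula P = rho * g * Q * H * eta
rho * g = 1000 * 9.81 = 9810.0
P = 9810.0 * 91.8 * 153.8 * 0.8
P = 110804656.3 W

110804656.3


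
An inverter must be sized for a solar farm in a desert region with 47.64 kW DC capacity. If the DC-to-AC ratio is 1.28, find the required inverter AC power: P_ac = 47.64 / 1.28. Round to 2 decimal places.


The inverter AC capacity is determined by the DC/AC ratio.
Given: P_dc = 47.64 kW, DC/AC ratio = 1.28
P_ac = P_dc / ratio = 47.64 / 1.28
P_ac = 37.22 kW

37.22


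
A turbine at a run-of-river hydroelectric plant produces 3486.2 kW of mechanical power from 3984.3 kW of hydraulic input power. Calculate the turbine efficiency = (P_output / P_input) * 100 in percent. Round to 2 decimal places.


Turbine efficiency = (output power / input power) * 100
eta = (3486.2 / 3984.3) * 100
eta = 87.50%

87.50


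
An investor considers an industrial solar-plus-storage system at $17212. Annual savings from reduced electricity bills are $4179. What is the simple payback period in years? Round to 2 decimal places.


Simple payback period = initial cost / annual savings
Payback = 17212 / 4179
Payback = 4.12 years

4.12


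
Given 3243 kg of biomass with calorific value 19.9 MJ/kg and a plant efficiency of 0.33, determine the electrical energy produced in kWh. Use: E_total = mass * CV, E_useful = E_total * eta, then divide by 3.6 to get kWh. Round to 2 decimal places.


Total energy = mass * CV = 3243 * 19.9 = 64535.7 MJ
Useful energy = total * eta = 64535.7 * 0.33 = 21296.78 MJ
Convert to kWh: 21296.78 / 3.6
Useful energy = 5915.77 kWh

5915.77


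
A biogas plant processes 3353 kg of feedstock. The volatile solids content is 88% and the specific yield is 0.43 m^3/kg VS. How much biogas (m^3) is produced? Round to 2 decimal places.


Compute volatile solids:
  VS = mass * VS_fraction = 3353 * 0.88 = 2950.64 kg
Calculate biogas volume:
  Biogas = VS * specific_yield = 2950.64 * 0.43
  Biogas = 1268.78 m^3

1268.78


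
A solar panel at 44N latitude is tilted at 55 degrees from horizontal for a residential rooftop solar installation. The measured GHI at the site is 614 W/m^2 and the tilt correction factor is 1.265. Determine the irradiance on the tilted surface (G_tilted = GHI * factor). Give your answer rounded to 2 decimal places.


Identify the given values:
  GHI = 614 W/m^2, tilt correction factor = 1.265
Apply the formula G_tilted = GHI * factor:
  G_tilted = 614 * 1.265
  G_tilted = 776.71 W/m^2

776.71


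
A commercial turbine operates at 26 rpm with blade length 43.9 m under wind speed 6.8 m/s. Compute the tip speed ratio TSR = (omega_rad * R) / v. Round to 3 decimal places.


Convert rotational speed to rad/s:
  omega = 26 * 2 * pi / 60 = 2.7227 rad/s
Compute tip speed:
  v_tip = omega * R = 2.7227 * 43.9 = 119.527 m/s
Tip speed ratio:
  TSR = v_tip / v_wind = 119.527 / 6.8 = 17.578

17.578


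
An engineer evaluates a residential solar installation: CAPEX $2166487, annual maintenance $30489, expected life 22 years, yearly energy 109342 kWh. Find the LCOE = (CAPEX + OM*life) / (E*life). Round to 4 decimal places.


Total cost = CAPEX + OM * lifetime = 2166487 + 30489 * 22 = 2166487 + 670758 = 2837245
Total generation = annual * lifetime = 109342 * 22 = 2405524 kWh
LCOE = 2837245 / 2405524
LCOE = 1.1795 $/kWh

1.1795


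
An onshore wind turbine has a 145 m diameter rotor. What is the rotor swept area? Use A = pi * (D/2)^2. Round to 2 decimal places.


Compute the rotor radius:
  r = D / 2 = 145 / 2 = 72.5 m
Calculate swept area:
  A = pi * r^2 = pi * 72.5^2
  A = 16513.00 m^2

16513.00


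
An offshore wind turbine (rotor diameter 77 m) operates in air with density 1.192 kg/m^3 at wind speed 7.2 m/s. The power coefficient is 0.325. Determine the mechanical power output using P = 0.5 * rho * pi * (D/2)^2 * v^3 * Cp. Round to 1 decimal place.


Step 1 -- Compute swept area:
  A = pi * (D/2)^2 = pi * (77/2)^2 = 4656.63 m^2
Step 2 -- Apply wind power equation:
  P = 0.5 * rho * A * v^3 * Cp
  v^3 = 7.2^3 = 373.248
  P = 0.5 * 1.192 * 4656.63 * 373.248 * 0.325
  P = 336665.4 W

336665.4


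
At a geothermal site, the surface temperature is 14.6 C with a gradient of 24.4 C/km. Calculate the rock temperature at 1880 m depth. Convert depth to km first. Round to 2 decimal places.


Convert depth to km: 1880 / 1000 = 1.88 km
Temperature increase = gradient * depth_km = 24.4 * 1.88 = 45.87 C
Temperature at depth = T_surface + delta_T = 14.6 + 45.87
T = 60.47 C

60.47


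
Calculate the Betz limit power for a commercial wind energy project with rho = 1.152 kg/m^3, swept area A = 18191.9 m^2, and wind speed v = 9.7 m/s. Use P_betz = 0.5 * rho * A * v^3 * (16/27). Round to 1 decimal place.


The Betz coefficient Cp_max = 16/27 = 0.5926
v^3 = 9.7^3 = 912.673
P_betz = 0.5 * rho * A * v^3 * Cp_max
P_betz = 0.5 * 1.152 * 18191.9 * 912.673 * 0.5926
P_betz = 5667244.7 W

5667244.7


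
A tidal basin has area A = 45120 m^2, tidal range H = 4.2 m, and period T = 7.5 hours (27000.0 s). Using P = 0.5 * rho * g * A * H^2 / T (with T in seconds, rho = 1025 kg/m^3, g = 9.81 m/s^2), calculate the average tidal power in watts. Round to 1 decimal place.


Convert period to seconds: T = 7.5 * 3600 = 27000.0 s
H^2 = 4.2^2 = 17.64
P = 0.5 * rho * g * A * H^2 / T
P = 0.5 * 1025 * 9.81 * 45120 * 17.64 / 27000.0
P = 148206.3 W

148206.3


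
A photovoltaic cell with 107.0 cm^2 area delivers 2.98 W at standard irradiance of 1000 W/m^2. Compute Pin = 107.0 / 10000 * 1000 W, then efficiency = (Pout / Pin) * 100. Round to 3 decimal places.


First compute the input power:
  Pin = area_cm2 / 10000 * G = 107.0 / 10000 * 1000 = 10.7 W
Then compute efficiency:
  Efficiency = (Pout / Pin) * 100 = (2.98 / 10.7) * 100
  Efficiency = 27.850%

27.850


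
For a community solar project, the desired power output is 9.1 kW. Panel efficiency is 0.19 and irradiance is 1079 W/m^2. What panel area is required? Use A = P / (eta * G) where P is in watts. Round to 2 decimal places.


Convert target power to watts: P = 9.1 * 1000 = 9100.0 W
Compute denominator: eta * G = 0.19 * 1079 = 205.01
Required area A = P / (eta * G) = 9100.0 / 205.01
A = 44.39 m^2

44.39


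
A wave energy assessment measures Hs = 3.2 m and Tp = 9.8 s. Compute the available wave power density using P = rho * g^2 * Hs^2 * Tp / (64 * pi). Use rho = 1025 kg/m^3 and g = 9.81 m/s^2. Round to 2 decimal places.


Apply wave power formula:
  g^2 = 9.81^2 = 96.2361
  Hs^2 = 3.2^2 = 10.24
  Numerator = rho * g^2 * Hs^2 * Tp = 1025 * 96.2361 * 10.24 * 9.8 = 9898922.23
  Denominator = 64 * pi = 201.0619
  P = 9898922.23 / 201.0619 = 49233.20 W/m

49233.20


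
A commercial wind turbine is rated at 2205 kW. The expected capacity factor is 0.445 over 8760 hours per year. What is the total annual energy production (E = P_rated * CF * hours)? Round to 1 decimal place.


Annual energy = rated_kW * capacity_factor * hours_per_year
Given: P_rated = 2205 kW, CF = 0.445, hours = 8760
E = 2205 * 0.445 * 8760
E = 8595531.0 kWh

8595531.0


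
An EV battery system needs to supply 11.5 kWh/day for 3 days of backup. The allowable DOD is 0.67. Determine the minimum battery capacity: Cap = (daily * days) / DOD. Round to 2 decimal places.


Total energy needed = daily * days = 11.5 * 3 = 34.5 kWh
Account for depth of discharge:
  Cap = total_energy / DOD = 34.5 / 0.67
  Cap = 51.49 kWh

51.49


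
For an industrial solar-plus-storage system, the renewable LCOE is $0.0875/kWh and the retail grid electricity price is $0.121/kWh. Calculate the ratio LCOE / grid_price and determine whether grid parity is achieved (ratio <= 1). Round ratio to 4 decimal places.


Compare LCOE to grid price:
  LCOE = $0.0875/kWh, Grid price = $0.121/kWh
  Ratio = LCOE / grid_price = 0.0875 / 0.121 = 0.7231
  Grid parity achieved (ratio <= 1)? yes

0.7231


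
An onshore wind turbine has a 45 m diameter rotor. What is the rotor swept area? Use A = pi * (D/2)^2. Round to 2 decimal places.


Compute the rotor radius:
  r = D / 2 = 45 / 2 = 22.5 m
Calculate swept area:
  A = pi * r^2 = pi * 22.5^2
  A = 1590.43 m^2

1590.43


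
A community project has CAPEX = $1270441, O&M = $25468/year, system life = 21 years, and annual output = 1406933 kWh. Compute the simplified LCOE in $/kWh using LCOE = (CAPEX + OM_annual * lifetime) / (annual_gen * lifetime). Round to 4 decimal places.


Total cost = CAPEX + OM * lifetime = 1270441 + 25468 * 21 = 1270441 + 534828 = 1805269
Total generation = annual * lifetime = 1406933 * 21 = 29545593 kWh
LCOE = 1805269 / 29545593
LCOE = 0.0611 $/kWh

0.0611


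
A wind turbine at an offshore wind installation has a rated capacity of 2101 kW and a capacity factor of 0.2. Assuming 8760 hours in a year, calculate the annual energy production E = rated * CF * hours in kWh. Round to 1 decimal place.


Annual energy = rated_kW * capacity_factor * hours_per_year
Given: P_rated = 2101 kW, CF = 0.2, hours = 8760
E = 2101 * 0.2 * 8760
E = 3680952.0 kWh

3680952.0


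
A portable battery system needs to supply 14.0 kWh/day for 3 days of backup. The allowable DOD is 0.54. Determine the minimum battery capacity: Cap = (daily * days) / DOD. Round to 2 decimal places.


Total energy needed = daily * days = 14.0 * 3 = 42.0 kWh
Account for depth of discharge:
  Cap = total_energy / DOD = 42.0 / 0.54
  Cap = 77.78 kWh

77.78


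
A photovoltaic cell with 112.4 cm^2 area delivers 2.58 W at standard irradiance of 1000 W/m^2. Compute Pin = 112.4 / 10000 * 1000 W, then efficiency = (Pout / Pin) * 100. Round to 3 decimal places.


First compute the input power:
  Pin = area_cm2 / 10000 * G = 112.4 / 10000 * 1000 = 11.24 W
Then compute efficiency:
  Efficiency = (Pout / Pin) * 100 = (2.58 / 11.24) * 100
  Efficiency = 22.954%

22.954


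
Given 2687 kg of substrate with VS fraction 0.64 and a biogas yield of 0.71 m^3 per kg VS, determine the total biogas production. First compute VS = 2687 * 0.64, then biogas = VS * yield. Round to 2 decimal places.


Compute volatile solids:
  VS = mass * VS_fraction = 2687 * 0.64 = 1719.68 kg
Calculate biogas volume:
  Biogas = VS * specific_yield = 1719.68 * 0.71
  Biogas = 1220.97 m^3

1220.97


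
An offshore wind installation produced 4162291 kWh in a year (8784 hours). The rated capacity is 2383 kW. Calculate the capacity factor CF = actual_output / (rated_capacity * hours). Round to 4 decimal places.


Capacity factor = actual output / maximum possible output
Maximum possible = rated * hours = 2383 * 8784 = 20932272 kWh
CF = 4162291 / 20932272
CF = 0.1988

0.1988


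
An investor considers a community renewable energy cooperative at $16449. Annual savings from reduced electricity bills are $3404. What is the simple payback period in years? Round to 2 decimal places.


Simple payback period = initial cost / annual savings
Payback = 16449 / 3404
Payback = 4.83 years

4.83


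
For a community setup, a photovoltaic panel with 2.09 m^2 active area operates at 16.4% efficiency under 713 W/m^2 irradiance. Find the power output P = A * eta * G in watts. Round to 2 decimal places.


Use the solar power formula P = A * eta * G.
Given: A = 2.09 m^2, eta = 0.164, G = 713 W/m^2
P = 2.09 * 0.164 * 713
P = 244.39 W

244.39


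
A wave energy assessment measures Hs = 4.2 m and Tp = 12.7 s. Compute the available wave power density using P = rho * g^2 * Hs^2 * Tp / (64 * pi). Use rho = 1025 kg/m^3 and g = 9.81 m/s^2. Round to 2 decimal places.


Apply wave power formula:
  g^2 = 9.81^2 = 96.2361
  Hs^2 = 4.2^2 = 17.64
  Numerator = rho * g^2 * Hs^2 * Tp = 1025 * 96.2361 * 17.64 * 12.7 = 22098570.54
  Denominator = 64 * pi = 201.0619
  P = 22098570.54 / 201.0619 = 109909.27 W/m

109909.27


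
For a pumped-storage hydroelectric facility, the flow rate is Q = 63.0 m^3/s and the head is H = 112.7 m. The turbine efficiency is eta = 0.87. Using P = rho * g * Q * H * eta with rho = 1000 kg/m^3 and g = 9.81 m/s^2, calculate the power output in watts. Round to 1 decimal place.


Apply the hydropower formula P = rho * g * Q * H * eta
rho * g = 1000 * 9.81 = 9810.0
P = 9810.0 * 63.0 * 112.7 * 0.87
P = 60597223.5 W

60597223.5


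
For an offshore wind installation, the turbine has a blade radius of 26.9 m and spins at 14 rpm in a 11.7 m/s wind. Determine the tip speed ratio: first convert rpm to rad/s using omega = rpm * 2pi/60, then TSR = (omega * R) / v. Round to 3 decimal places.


Convert rotational speed to rad/s:
  omega = 14 * 2 * pi / 60 = 1.4661 rad/s
Compute tip speed:
  v_tip = omega * R = 1.4661 * 26.9 = 39.437 m/s
Tip speed ratio:
  TSR = v_tip / v_wind = 39.437 / 11.7 = 3.371

3.371


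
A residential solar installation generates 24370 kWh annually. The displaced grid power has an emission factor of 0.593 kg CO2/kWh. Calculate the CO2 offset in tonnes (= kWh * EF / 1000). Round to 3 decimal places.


CO2 offset in kg = generation * emission_factor
CO2 offset = 24370 * 0.593 = 14451.41 kg
Convert to tonnes:
  CO2 offset = 14451.41 / 1000 = 14.451 tonnes

14.451


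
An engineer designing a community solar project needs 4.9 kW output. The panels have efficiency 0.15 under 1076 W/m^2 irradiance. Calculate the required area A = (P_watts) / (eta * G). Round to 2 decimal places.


Convert target power to watts: P = 4.9 * 1000 = 4900.0 W
Compute denominator: eta * G = 0.15 * 1076 = 161.4
Required area A = P / (eta * G) = 4900.0 / 161.4
A = 30.36 m^2

30.36


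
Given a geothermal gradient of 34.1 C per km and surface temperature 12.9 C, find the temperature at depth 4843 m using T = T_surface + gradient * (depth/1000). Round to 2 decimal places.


Convert depth to km: 4843 / 1000 = 4.843 km
Temperature increase = gradient * depth_km = 34.1 * 4.843 = 165.15 C
Temperature at depth = T_surface + delta_T = 12.9 + 165.15
T = 178.05 C

178.05


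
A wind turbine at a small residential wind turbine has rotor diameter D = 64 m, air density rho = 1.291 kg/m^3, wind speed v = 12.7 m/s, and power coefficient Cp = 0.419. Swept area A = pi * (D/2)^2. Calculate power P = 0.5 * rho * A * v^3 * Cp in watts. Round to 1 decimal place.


Step 1 -- Compute swept area:
  A = pi * (D/2)^2 = pi * (64/2)^2 = 3216.99 m^2
Step 2 -- Apply wind power equation:
  P = 0.5 * rho * A * v^3 * Cp
  v^3 = 12.7^3 = 2048.383
  P = 0.5 * 1.291 * 3216.99 * 2048.383 * 0.419
  P = 1782260.8 W

1782260.8


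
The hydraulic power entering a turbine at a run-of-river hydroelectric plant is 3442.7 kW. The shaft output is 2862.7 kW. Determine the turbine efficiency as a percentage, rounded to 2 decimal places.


Turbine efficiency = (output power / input power) * 100
eta = (2862.7 / 3442.7) * 100
eta = 83.15%

83.15


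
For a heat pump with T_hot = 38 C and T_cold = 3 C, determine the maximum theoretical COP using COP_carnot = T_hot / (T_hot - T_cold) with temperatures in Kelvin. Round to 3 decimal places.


Convert to Kelvin:
  T_hot = 38 + 273.15 = 311.15 K
  T_cold = 3 + 273.15 = 276.15 K
Apply Carnot COP formula:
  COP = T_hot_K / (T_hot_K - T_cold_K) = 311.15 / 35.0
  COP = 8.890

8.890


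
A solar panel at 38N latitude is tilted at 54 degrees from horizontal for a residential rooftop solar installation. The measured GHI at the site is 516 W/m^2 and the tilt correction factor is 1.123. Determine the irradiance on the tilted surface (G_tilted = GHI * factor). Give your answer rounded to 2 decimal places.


Identify the given values:
  GHI = 516 W/m^2, tilt correction factor = 1.123
Apply the formula G_tilted = GHI * factor:
  G_tilted = 516 * 1.123
  G_tilted = 579.47 W/m^2

579.47


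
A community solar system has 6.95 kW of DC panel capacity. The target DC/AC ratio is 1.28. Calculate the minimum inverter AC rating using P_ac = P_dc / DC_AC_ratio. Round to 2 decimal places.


The inverter AC capacity is determined by the DC/AC ratio.
Given: P_dc = 6.95 kW, DC/AC ratio = 1.28
P_ac = P_dc / ratio = 6.95 / 1.28
P_ac = 5.43 kW

5.43


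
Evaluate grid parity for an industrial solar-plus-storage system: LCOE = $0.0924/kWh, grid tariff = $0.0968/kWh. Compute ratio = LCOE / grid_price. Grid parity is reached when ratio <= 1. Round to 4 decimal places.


Compare LCOE to grid price:
  LCOE = $0.0924/kWh, Grid price = $0.0968/kWh
  Ratio = LCOE / grid_price = 0.0924 / 0.0968 = 0.9545
  Grid parity achieved (ratio <= 1)? yes

0.9545


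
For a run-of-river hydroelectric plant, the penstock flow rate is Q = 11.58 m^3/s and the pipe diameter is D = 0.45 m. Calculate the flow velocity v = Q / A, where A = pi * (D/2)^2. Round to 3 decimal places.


Compute pipe cross-sectional area:
  A = pi * (D/2)^2 = pi * (0.45/2)^2 = 0.159 m^2
Calculate velocity:
  v = Q / A = 11.58 / 0.159
  v = 72.810 m/s

72.810


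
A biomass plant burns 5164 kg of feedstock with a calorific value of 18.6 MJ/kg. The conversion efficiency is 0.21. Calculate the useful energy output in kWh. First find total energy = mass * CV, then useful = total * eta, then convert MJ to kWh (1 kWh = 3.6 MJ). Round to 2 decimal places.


Total energy = mass * CV = 5164 * 18.6 = 96050.4 MJ
Useful energy = total * eta = 96050.4 * 0.21 = 20170.58 MJ
Convert to kWh: 20170.58 / 3.6
Useful energy = 5602.94 kWh

5602.94


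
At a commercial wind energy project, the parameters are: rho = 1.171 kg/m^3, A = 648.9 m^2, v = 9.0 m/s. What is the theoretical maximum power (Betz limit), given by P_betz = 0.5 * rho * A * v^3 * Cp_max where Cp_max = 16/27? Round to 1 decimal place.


The Betz coefficient Cp_max = 16/27 = 0.5926
v^3 = 9.0^3 = 729.0
P_betz = 0.5 * rho * A * v^3 * Cp_max
P_betz = 0.5 * 1.171 * 648.9 * 729.0 * 0.5926
P_betz = 164130.2 W

164130.2


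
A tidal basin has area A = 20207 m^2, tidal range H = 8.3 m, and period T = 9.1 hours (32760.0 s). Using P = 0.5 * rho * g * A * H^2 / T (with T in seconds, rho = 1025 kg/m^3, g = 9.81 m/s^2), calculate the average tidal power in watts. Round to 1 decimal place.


Convert period to seconds: T = 9.1 * 3600 = 32760.0 s
H^2 = 8.3^2 = 68.89
P = 0.5 * rho * g * A * H^2 / T
P = 0.5 * 1025 * 9.81 * 20207 * 68.89 / 32760.0
P = 213637.3 W

213637.3


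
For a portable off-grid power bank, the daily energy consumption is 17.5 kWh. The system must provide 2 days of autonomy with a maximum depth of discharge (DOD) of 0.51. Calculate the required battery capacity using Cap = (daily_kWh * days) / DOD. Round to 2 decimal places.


Total energy needed = daily * days = 17.5 * 2 = 35.0 kWh
Account for depth of discharge:
  Cap = total_energy / DOD = 35.0 / 0.51
  Cap = 68.63 kWh

68.63


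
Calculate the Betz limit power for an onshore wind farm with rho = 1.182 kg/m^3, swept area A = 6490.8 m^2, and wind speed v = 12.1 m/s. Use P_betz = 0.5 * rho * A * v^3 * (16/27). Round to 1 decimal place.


The Betz coefficient Cp_max = 16/27 = 0.5926
v^3 = 12.1^3 = 1771.561
P_betz = 0.5 * rho * A * v^3 * Cp_max
P_betz = 0.5 * 1.182 * 6490.8 * 1771.561 * 0.5926
P_betz = 4027152.1 W

4027152.1


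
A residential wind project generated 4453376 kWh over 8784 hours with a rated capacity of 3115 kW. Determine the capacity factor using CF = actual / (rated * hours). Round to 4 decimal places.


Capacity factor = actual output / maximum possible output
Maximum possible = rated * hours = 3115 * 8784 = 27362160 kWh
CF = 4453376 / 27362160
CF = 0.1628

0.1628


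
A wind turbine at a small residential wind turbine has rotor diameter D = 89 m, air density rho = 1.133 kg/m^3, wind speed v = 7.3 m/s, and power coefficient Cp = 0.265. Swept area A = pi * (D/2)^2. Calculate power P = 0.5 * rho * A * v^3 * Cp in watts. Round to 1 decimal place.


Step 1 -- Compute swept area:
  A = pi * (D/2)^2 = pi * (89/2)^2 = 6221.14 m^2
Step 2 -- Apply wind power equation:
  P = 0.5 * rho * A * v^3 * Cp
  v^3 = 7.3^3 = 389.017
  P = 0.5 * 1.133 * 6221.14 * 389.017 * 0.265
  P = 363315.8 W

363315.8


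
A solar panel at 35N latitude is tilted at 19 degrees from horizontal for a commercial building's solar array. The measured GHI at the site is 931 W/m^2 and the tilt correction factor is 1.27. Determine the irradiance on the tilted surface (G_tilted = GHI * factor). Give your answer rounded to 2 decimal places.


Identify the given values:
  GHI = 931 W/m^2, tilt correction factor = 1.27
Apply the formula G_tilted = GHI * factor:
  G_tilted = 931 * 1.27
  G_tilted = 1182.37 W/m^2

1182.37


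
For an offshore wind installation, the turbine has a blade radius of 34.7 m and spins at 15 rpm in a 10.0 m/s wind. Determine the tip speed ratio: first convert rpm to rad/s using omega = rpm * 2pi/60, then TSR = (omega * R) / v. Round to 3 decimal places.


Convert rotational speed to rad/s:
  omega = 15 * 2 * pi / 60 = 1.5708 rad/s
Compute tip speed:
  v_tip = omega * R = 1.5708 * 34.7 = 54.507 m/s
Tip speed ratio:
  TSR = v_tip / v_wind = 54.507 / 10.0 = 5.451

5.451


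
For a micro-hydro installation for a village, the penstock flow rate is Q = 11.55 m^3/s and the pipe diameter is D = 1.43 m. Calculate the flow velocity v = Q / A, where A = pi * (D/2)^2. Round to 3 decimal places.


Compute pipe cross-sectional area:
  A = pi * (D/2)^2 = pi * (1.43/2)^2 = 1.6061 m^2
Calculate velocity:
  v = Q / A = 11.55 / 1.6061
  v = 7.192 m/s

7.192


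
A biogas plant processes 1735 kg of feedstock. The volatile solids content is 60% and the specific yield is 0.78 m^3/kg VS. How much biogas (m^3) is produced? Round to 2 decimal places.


Compute volatile solids:
  VS = mass * VS_fraction = 1735 * 0.6 = 1041.0 kg
Calculate biogas volume:
  Biogas = VS * specific_yield = 1041.0 * 0.78
  Biogas = 811.98 m^3

811.98


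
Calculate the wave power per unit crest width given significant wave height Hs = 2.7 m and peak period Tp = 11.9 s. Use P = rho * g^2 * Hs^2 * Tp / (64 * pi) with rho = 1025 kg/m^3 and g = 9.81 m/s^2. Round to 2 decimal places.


Apply wave power formula:
  g^2 = 9.81^2 = 96.2361
  Hs^2 = 2.7^2 = 7.29
  Numerator = rho * g^2 * Hs^2 * Tp = 1025 * 96.2361 * 7.29 * 11.9 = 8557292.36
  Denominator = 64 * pi = 201.0619
  P = 8557292.36 / 201.0619 = 42560.48 W/m

42560.48


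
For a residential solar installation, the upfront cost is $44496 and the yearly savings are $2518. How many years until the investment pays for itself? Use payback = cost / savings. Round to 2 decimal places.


Simple payback period = initial cost / annual savings
Payback = 44496 / 2518
Payback = 17.67 years

17.67


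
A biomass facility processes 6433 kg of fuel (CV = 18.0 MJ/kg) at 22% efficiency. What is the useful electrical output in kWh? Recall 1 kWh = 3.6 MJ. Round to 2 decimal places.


Total energy = mass * CV = 6433 * 18.0 = 115794.0 MJ
Useful energy = total * eta = 115794.0 * 0.22 = 25474.68 MJ
Convert to kWh: 25474.68 / 3.6
Useful energy = 7076.30 kWh

7076.30


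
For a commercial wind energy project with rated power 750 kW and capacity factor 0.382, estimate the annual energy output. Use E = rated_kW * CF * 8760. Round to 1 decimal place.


Annual energy = rated_kW * capacity_factor * hours_per_year
Given: P_rated = 750 kW, CF = 0.382, hours = 8760
E = 750 * 0.382 * 8760
E = 2509740.0 kWh

2509740.0


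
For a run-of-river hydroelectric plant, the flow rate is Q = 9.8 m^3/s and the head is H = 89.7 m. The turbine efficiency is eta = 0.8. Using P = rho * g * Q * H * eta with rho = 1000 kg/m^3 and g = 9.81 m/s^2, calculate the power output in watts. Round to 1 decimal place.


Apply the hydropower formula P = rho * g * Q * H * eta
rho * g = 1000 * 9.81 = 9810.0
P = 9810.0 * 9.8 * 89.7 * 0.8
P = 6898862.9 W

6898862.9


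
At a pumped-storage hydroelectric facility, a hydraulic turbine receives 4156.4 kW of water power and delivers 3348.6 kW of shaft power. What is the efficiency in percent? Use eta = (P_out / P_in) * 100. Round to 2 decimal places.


Turbine efficiency = (output power / input power) * 100
eta = (3348.6 / 4156.4) * 100
eta = 80.56%

80.56


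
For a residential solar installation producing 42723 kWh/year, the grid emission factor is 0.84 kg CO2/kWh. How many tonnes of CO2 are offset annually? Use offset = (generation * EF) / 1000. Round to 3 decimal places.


CO2 offset in kg = generation * emission_factor
CO2 offset = 42723 * 0.84 = 35887.32 kg
Convert to tonnes:
  CO2 offset = 35887.32 / 1000 = 35.887 tonnes

35.887


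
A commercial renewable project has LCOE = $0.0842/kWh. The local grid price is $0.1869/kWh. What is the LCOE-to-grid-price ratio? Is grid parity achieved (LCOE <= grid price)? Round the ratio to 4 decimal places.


Compare LCOE to grid price:
  LCOE = $0.0842/kWh, Grid price = $0.1869/kWh
  Ratio = LCOE / grid_price = 0.0842 / 0.1869 = 0.4505
  Grid parity achieved (ratio <= 1)? yes

0.4505


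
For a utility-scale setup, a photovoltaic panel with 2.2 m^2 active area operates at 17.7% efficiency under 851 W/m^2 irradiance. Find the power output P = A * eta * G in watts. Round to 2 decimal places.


Use the solar power formula P = A * eta * G.
Given: A = 2.2 m^2, eta = 0.177, G = 851 W/m^2
P = 2.2 * 0.177 * 851
P = 331.38 W

331.38


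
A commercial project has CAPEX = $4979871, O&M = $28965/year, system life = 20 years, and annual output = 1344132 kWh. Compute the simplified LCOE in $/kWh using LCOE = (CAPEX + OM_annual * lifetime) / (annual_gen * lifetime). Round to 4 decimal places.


Total cost = CAPEX + OM * lifetime = 4979871 + 28965 * 20 = 4979871 + 579300 = 5559171
Total generation = annual * lifetime = 1344132 * 20 = 26882640 kWh
LCOE = 5559171 / 26882640
LCOE = 0.2068 $/kWh

0.2068


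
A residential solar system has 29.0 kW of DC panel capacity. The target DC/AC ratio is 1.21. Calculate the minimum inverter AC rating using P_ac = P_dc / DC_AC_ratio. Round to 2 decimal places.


The inverter AC capacity is determined by the DC/AC ratio.
Given: P_dc = 29.0 kW, DC/AC ratio = 1.21
P_ac = P_dc / ratio = 29.0 / 1.21
P_ac = 23.97 kW

23.97


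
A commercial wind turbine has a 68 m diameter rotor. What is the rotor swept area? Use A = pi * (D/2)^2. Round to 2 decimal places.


Compute the rotor radius:
  r = D / 2 = 68 / 2 = 34.0 m
Calculate swept area:
  A = pi * r^2 = pi * 34.0^2
  A = 3631.68 m^2

3631.68


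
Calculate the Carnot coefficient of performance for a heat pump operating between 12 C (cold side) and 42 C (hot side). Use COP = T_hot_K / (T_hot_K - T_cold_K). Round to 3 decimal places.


Convert to Kelvin:
  T_hot = 42 + 273.15 = 315.15 K
  T_cold = 12 + 273.15 = 285.15 K
Apply Carnot COP formula:
  COP = T_hot_K / (T_hot_K - T_cold_K) = 315.15 / 30.0
  COP = 10.505

10.505


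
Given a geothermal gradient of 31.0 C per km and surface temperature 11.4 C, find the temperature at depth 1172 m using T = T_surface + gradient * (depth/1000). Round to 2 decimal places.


Convert depth to km: 1172 / 1000 = 1.172 km
Temperature increase = gradient * depth_km = 31.0 * 1.172 = 36.33 C
Temperature at depth = T_surface + delta_T = 11.4 + 36.33
T = 47.73 C

47.73


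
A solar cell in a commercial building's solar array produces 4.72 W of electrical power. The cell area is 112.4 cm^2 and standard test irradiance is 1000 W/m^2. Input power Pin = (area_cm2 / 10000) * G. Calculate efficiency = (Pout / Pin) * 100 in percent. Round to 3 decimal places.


First compute the input power:
  Pin = area_cm2 / 10000 * G = 112.4 / 10000 * 1000 = 11.24 W
Then compute efficiency:
  Efficiency = (Pout / Pin) * 100 = (4.72 / 11.24) * 100
  Efficiency = 41.993%

41.993


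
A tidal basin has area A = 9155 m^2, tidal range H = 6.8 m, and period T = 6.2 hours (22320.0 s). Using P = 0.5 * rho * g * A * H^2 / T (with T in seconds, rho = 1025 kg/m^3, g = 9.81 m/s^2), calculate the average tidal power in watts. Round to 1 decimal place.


Convert period to seconds: T = 6.2 * 3600 = 22320.0 s
H^2 = 6.8^2 = 46.24
P = 0.5 * rho * g * A * H^2 / T
P = 0.5 * 1025 * 9.81 * 9155 * 46.24 / 22320.0
P = 95355.3 W

95355.3


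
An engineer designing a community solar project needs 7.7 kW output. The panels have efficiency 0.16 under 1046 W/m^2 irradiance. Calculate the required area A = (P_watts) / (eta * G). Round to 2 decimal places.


Convert target power to watts: P = 7.7 * 1000 = 7700.0 W
Compute denominator: eta * G = 0.16 * 1046 = 167.36
Required area A = P / (eta * G) = 7700.0 / 167.36
A = 46.01 m^2

46.01


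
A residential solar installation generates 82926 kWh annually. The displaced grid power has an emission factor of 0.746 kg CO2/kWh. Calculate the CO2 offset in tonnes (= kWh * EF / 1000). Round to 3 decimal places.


CO2 offset in kg = generation * emission_factor
CO2 offset = 82926 * 0.746 = 61862.8 kg
Convert to tonnes:
  CO2 offset = 61862.8 / 1000 = 61.863 tonnes

61.863


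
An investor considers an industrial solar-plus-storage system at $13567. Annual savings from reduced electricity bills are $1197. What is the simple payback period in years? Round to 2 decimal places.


Simple payback period = initial cost / annual savings
Payback = 13567 / 1197
Payback = 11.33 years

11.33


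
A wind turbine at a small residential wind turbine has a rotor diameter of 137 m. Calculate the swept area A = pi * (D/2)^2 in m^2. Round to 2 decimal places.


Compute the rotor radius:
  r = D / 2 = 137 / 2 = 68.5 m
Calculate swept area:
  A = pi * r^2 = pi * 68.5^2
  A = 14741.14 m^2

14741.14


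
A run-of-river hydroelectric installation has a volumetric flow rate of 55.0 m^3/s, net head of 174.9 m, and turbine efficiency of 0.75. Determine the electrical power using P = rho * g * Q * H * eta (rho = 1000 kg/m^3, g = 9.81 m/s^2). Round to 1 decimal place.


Apply the hydropower formula P = rho * g * Q * H * eta
rho * g = 1000 * 9.81 = 9810.0
P = 9810.0 * 55.0 * 174.9 * 0.75
P = 70775471.3 W

70775471.3


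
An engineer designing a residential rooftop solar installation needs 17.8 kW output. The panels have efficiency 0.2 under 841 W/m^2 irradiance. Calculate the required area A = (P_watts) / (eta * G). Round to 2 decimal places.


Convert target power to watts: P = 17.8 * 1000 = 17800.0 W
Compute denominator: eta * G = 0.2 * 841 = 168.2
Required area A = P / (eta * G) = 17800.0 / 168.2
A = 105.83 m^2

105.83


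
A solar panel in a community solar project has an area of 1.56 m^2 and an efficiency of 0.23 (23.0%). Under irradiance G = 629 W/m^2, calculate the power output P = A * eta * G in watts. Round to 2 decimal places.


Use the solar power formula P = A * eta * G.
Given: A = 1.56 m^2, eta = 0.23, G = 629 W/m^2
P = 1.56 * 0.23 * 629
P = 225.69 W

225.69


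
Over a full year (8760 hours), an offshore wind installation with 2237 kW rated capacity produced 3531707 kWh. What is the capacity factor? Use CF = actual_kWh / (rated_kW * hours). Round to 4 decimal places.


Capacity factor = actual output / maximum possible output
Maximum possible = rated * hours = 2237 * 8760 = 19596120 kWh
CF = 3531707 / 19596120
CF = 0.1802

0.1802


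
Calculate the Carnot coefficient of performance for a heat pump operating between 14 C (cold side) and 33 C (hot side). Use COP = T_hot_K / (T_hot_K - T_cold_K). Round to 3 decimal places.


Convert to Kelvin:
  T_hot = 33 + 273.15 = 306.15 K
  T_cold = 14 + 273.15 = 287.15 K
Apply Carnot COP formula:
  COP = T_hot_K / (T_hot_K - T_cold_K) = 306.15 / 19.0
  COP = 16.113

16.113


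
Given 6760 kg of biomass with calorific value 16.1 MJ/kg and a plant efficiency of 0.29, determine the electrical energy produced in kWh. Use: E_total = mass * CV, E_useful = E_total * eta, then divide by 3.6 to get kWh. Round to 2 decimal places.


Total energy = mass * CV = 6760 * 16.1 = 108836.0 MJ
Useful energy = total * eta = 108836.0 * 0.29 = 31562.44 MJ
Convert to kWh: 31562.44 / 3.6
Useful energy = 8767.34 kWh

8767.34


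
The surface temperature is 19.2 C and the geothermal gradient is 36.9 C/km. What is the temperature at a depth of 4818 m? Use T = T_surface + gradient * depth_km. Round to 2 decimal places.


Convert depth to km: 4818 / 1000 = 4.818 km
Temperature increase = gradient * depth_km = 36.9 * 4.818 = 177.78 C
Temperature at depth = T_surface + delta_T = 19.2 + 177.78
T = 196.98 C

196.98


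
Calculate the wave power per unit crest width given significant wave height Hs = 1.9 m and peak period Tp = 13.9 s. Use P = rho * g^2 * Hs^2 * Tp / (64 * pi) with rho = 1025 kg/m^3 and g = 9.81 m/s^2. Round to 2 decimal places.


Apply wave power formula:
  g^2 = 9.81^2 = 96.2361
  Hs^2 = 1.9^2 = 3.61
  Numerator = rho * g^2 * Hs^2 * Tp = 1025 * 96.2361 * 3.61 * 13.9 = 4949757.04
  Denominator = 64 * pi = 201.0619
  P = 4949757.04 / 201.0619 = 24618.07 W/m

24618.07


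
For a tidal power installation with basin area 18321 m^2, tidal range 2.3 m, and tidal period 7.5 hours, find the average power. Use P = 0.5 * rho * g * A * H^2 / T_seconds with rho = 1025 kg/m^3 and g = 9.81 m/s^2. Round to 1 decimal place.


Convert period to seconds: T = 7.5 * 3600 = 27000.0 s
H^2 = 2.3^2 = 5.29
P = 0.5 * rho * g * A * H^2 / T
P = 0.5 * 1025 * 9.81 * 18321 * 5.29 / 27000.0
P = 18047.0 W

18047.0


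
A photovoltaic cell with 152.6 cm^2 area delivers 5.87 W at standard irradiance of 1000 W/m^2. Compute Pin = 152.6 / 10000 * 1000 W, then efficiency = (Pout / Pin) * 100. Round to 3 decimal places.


First compute the input power:
  Pin = area_cm2 / 10000 * G = 152.6 / 10000 * 1000 = 15.26 W
Then compute efficiency:
  Efficiency = (Pout / Pin) * 100 = (5.87 / 15.26) * 100
  Efficiency = 38.467%

38.467


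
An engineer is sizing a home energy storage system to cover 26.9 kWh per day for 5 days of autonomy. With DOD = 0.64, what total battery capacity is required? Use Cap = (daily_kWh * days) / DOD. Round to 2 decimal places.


Total energy needed = daily * days = 26.9 * 5 = 134.5 kWh
Account for depth of discharge:
  Cap = total_energy / DOD = 134.5 / 0.64
  Cap = 210.16 kWh

210.16


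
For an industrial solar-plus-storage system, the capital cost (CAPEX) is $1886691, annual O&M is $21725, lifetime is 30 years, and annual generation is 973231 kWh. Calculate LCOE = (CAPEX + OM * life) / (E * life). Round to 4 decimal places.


Total cost = CAPEX + OM * lifetime = 1886691 + 21725 * 30 = 1886691 + 651750 = 2538441
Total generation = annual * lifetime = 973231 * 30 = 29196930 kWh
LCOE = 2538441 / 29196930
LCOE = 0.0869 $/kWh

0.0869


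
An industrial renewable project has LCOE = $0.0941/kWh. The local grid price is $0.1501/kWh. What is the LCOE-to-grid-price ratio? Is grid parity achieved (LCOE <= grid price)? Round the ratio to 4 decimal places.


Compare LCOE to grid price:
  LCOE = $0.0941/kWh, Grid price = $0.1501/kWh
  Ratio = LCOE / grid_price = 0.0941 / 0.1501 = 0.6269
  Grid parity achieved (ratio <= 1)? yes

0.6269


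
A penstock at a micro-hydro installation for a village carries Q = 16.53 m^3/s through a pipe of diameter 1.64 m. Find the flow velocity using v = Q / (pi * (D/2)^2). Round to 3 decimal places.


Compute pipe cross-sectional area:
  A = pi * (D/2)^2 = pi * (1.64/2)^2 = 2.1124 m^2
Calculate velocity:
  v = Q / A = 16.53 / 2.1124
  v = 7.825 m/s

7.825


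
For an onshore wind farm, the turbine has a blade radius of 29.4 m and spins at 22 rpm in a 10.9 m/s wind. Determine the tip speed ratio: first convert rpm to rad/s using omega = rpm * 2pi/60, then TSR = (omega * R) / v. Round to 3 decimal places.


Convert rotational speed to rad/s:
  omega = 22 * 2 * pi / 60 = 2.3038 rad/s
Compute tip speed:
  v_tip = omega * R = 2.3038 * 29.4 = 67.733 m/s
Tip speed ratio:
  TSR = v_tip / v_wind = 67.733 / 10.9 = 6.214

6.214


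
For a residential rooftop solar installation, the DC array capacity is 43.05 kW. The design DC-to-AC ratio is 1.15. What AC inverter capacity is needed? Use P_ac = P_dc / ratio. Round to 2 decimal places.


The inverter AC capacity is determined by the DC/AC ratio.
Given: P_dc = 43.05 kW, DC/AC ratio = 1.15
P_ac = P_dc / ratio = 43.05 / 1.15
P_ac = 37.43 kW

37.43
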